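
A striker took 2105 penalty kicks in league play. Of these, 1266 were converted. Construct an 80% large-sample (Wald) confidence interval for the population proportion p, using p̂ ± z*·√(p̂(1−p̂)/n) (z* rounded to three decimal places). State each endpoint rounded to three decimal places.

Sample proportion p̂ = 1266/2105 = 0.60143.
Standard error of p̂: √(0.239713/2105) = √0.000113878 = 0.010671.
z* = 1.282 at the 80% level.
Margin of error: 1.282 × 0.010671 = 0.01368.
CI: 0.60143 ± 0.01368 = (0.588, 0.615).

(0.588, 0.615)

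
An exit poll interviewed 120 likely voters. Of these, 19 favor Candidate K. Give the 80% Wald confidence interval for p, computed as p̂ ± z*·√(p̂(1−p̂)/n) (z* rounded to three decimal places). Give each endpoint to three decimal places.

p̂ = 19/120 = 0.15833.
SE(p̂) = √(0.15833·0.84167/120) = 0.033325.
The 80% critical value is z* = 1.282.
Margin = 1.282·0.033325 = 0.04272.
CI: 0.15833 ± 0.04272 = (0.116, 0.201).

(0.116, 0.201)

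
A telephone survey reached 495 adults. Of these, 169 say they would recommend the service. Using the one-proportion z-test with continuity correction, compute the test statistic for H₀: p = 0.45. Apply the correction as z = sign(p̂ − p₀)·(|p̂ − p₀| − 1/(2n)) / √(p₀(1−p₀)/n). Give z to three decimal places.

The sample proportion is 169/495 = 0.34141. p̂ − p₀ = -0.108586.
1/(2n) = 0.001010.
Corrected numerator: |-0.108586| − 0.001010 = 0.107576.
SE₀ = √(0.45·0.55/495) = 0.022361.
z = (−)0.107576/0.022361 = -4.811.

z = -4.811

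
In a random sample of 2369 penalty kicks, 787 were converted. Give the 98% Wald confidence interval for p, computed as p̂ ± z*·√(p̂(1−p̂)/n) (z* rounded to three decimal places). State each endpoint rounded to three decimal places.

With x = 787 successes in n = 2369, p̂ = 0.33221.
SE(p̂) = √(0.33221·0.66779/2369) = 0.009677.
For 98% confidence, z* = 2.326.
Margin of error: 2.326 × 0.009677 = 0.02251.
Interval: 0.33221 ± 0.02251 → (0.310, 0.355).

(0.310, 0.355)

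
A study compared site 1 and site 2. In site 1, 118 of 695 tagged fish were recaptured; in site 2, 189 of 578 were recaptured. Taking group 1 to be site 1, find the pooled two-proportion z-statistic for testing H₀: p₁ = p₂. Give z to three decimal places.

z = -6.528

Sample proportions: p̂₁ = 118/695 = 0.16978 and p̂₂ = 189/578 = 0.32699.
Pooling: p̂ = 307/1273 = 0.24116.
Pooled SE = √[0.1830032·0.00316895] ≈ 0.024082.
z = -0.15721/0.024082 = -6.528.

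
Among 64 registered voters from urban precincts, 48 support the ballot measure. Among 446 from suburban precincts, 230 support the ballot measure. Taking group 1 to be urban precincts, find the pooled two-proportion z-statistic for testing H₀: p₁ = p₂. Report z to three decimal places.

p̂₁ = 48/64 = 0.75000, p̂₂ = 230/446 = 0.51570.
Pooling: p̂ = 278/510 = 0.54510.
SE = √[p̂(1−p̂)(1/n₁+1/n₂)] = √[0.54510·0.45490·(1/64+1/446)] ≈ 0.066562.
z = 0.23430/0.066562 = 3.520.

z = 3.520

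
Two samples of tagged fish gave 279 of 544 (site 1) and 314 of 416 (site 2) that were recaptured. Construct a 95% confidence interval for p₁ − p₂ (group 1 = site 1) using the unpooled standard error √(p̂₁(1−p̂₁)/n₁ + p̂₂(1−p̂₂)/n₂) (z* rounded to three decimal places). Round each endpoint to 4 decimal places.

p̂₁ = 279/544 = 0.51287, p̂₂ = 314/416 = 0.75481; p̂₁ − p̂₂ = -0.24194.
SE = √(0.000459254 + 0.000444887) = √0.000904141 = 0.030069.
z* = 1.960 at the 95% level. Margin of error = 0.05894.
So the interval runs from -0.3009 to -0.1830.

(-0.3009, -0.1830)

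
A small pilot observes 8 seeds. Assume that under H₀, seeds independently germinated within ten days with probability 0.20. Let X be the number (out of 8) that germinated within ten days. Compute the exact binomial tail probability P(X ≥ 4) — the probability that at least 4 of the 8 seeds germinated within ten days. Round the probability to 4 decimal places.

P = 0.0563

X ~ Binomial(n=8, p=0.20).
P(X ≥ 4) = Σ_{j=4}^{8} C(8,j)·0.20^j·0.80^{8−j}.
= 0.045875 + 0.009175 + 0.001147 + 0.000082 + 0.000003 = 0.0563.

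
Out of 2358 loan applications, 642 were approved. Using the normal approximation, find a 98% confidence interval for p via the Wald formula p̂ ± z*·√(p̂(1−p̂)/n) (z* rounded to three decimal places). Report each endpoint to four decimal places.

(0.2509, 0.2936)

The sample proportion is 642/2358 = 0.27226.
SE(p̂) = √(0.27226·0.72774/2358) = 0.009167.
For 98% confidence, z* = 2.326.
Margin = 2.326·0.009167 = 0.02132.
So the interval runs from 0.2509 to 0.2936.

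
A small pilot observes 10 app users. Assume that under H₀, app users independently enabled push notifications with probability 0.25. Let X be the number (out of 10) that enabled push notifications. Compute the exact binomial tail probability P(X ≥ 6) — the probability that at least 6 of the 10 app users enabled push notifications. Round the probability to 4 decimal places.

P = 0.0197

X is binomial with n = 10 and p = 0.25.
P(X ≥ 6) = Σ_{j=6}^{10} C(10,j)·0.25^j·0.75^{10−j}.
= 0.016222 + 0.003090 + 0.000386 + 0.000029 + 0.000001 = 0.0197.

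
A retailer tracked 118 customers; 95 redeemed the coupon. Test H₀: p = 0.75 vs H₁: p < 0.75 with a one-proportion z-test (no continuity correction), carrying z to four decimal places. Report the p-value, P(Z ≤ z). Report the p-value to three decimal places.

p-value = 0.916

Sample proportion p̂ = 95/118 = 0.80508.
Under H₀, SE = √(p₀(1−p₀)/n) = √(0.75·0.25/118) = √0.001588983 = 0.039862.
Test statistic (full precision, shown to 4 dp): z = (95/118 − 0.75)/SE₀ ≈ 1.3819.
p-value = P(Z ≤ z) with z = 1.3819 → 0.916.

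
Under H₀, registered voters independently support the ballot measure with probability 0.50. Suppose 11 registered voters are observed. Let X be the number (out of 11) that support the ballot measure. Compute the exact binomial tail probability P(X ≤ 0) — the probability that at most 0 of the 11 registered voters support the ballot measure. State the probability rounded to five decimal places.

P = 0.00049

X is binomial with n = 11 and p = 0.50.
P(X ≤ 0) = C(11,0)·0.50^0·0.50^11.
= 0.000488 = 0.00049.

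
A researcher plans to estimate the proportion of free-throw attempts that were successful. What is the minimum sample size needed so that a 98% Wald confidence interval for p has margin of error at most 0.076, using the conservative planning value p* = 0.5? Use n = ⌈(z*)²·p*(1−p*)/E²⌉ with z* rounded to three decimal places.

n = 235

The 98% critical value is z* = 2.326.
p*(1−p*) = 0.2500.
(z*)²·p*(1−p*)/E² = 5.410276·0.2500/0.005776 = 234.171.
⌈234.171⌉ = 235.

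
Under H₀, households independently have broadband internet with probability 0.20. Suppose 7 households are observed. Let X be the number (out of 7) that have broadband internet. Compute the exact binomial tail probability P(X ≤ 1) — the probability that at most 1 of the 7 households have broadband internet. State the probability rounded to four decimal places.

P = 0.5767

X is binomial with n = 7 and p = 0.20.
P(X ≤ 1) = C(7,0)·0.20^0·0.80^7 + C(7,1)·0.20^1·0.80^6.
= 0.209715 + 0.367002 = 0.5767.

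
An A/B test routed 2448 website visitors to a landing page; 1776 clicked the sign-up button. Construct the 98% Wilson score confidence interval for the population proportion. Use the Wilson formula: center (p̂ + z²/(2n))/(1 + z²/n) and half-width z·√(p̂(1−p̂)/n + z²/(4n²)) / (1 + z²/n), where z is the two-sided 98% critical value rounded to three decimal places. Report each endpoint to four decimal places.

(0.7040, 0.7460)

p̂ = 1776/2448 = 0.72549; z = 2.326, so z² = 5.410276.
Denominator 1 + z²/n = 1 + 5.410276/2448 = 1.002210.
Adjusted center: (0.72549 + z²/(2n))/1.002210 = 0.72499.
Radicand: p̂(1−p̂)/n + z²/(4n²) = 0.000081354 + 0.000000226 = 0.000081580.
Half-width = z·√(radicand)/denom = 2.326·0.009032/1.002210 = 0.02096.
So the interval runs from 0.7040 to 0.7460.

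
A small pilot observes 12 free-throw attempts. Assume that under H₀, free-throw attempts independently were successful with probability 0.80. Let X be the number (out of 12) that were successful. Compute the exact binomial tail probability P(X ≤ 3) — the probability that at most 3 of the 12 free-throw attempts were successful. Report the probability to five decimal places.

P = 0.00006

X is binomial with n = 12 and p = 0.80.
P(X ≤ 3) = C(12,0)·0.80^0·0.20^12 + C(12,1)·0.80^1·0.20^11 + C(12,2)·0.80^2·0.20^10 + C(12,3)·0.80^3·0.20^9.
= 0.000000 + 0.000000 + 0.000004 + 0.000058 = 0.00006.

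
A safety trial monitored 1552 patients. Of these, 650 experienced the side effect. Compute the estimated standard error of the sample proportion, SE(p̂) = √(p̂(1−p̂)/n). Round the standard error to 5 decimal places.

SE = 0.01252

Sample proportion p̂ = 650/1552 = 0.41881.
p̂(1−p̂) = 0.243408.
Dividing by n and taking the root: √0.000156835 = 0.01252.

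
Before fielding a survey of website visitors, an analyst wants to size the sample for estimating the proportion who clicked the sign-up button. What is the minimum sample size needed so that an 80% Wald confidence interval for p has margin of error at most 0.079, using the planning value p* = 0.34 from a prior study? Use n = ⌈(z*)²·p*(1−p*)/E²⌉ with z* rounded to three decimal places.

n = 60

z* = 1.282 at the 80% level.
p*(1−p*) = 0.34·0.66 = 0.2244.
(z*)²·p*(1−p*)/E² = 1.643524·0.2244/0.006241 = 59.094.
⌈59.094⌉ = 60.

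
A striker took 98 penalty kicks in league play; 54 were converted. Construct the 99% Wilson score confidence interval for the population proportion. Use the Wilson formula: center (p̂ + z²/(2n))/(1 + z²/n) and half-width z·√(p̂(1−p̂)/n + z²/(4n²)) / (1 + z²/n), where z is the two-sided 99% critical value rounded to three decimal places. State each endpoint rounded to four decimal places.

p̂ = 54/98 = 0.55102; z = 2.576, so z² = 6.635776.
Denominator 1 + z²/n = 1 + 6.635776/98 = 1.067712.
Adjusted center: (0.55102 + z²/(2n))/1.067712 = 0.54778.
Radicand: p̂(1−p̂)/n + z²/(4n²) = 0.002524458 + 0.000172735 = 0.002697193.
Half-width = z·√(radicand)/denom = 2.576·0.051935/1.067712 = 0.12530.
CI: 0.54778 ± 0.12530 = (0.4225, 0.6731).

(0.4225, 0.6731)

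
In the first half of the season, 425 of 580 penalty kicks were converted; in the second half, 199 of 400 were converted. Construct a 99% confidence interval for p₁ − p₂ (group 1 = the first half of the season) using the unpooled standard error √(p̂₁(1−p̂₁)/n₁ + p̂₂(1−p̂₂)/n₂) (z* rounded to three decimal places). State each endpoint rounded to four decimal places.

(0.1553, 0.3152)

p̂₁ = 425/580 = 0.73276, p̂₂ = 199/400 = 0.49750; p̂₁ − p̂₂ = 0.23526.
Unpooled SE = √(p̂₁(1−p̂₁)/n₁ + p̂₂(1−p̂₂)/n₂) = √(0.000337627 + 0.000624984) = 0.031026.
z* = 2.576 at the 99% level. Margin = 2.576·0.031026 = 0.07992.
Interval: 0.23526 ± 0.07992 → (0.1553, 0.3152).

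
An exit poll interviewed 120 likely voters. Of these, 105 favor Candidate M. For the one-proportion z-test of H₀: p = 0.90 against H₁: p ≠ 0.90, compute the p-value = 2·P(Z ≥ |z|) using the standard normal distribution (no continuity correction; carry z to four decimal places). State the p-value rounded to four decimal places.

With x = 105 successes in n = 120, p̂ = 0.87500.
Null standard error: √(0.90·0.10/120) = √0.000750000 = 0.027386.
z = (p̂ − p₀)/SE = (105/120 − 0.90)/0.027386 ≈ -0.9129.
p-value = 2·P(Z ≥ |z|) with z = -0.9129 → 0.3613.

p-value = 0.3613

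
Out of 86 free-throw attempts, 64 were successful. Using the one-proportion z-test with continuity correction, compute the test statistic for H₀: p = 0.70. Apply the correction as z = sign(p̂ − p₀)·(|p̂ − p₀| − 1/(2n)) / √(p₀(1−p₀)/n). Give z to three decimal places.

With x = 64 successes in n = 86, p̂ = 0.74419. p̂ − p₀ = 0.044186.
1/(2n) = 0.005814.
Corrected numerator: |0.044186| − 0.005814 = 0.038372.
Under H₀, SE = √(p₀(1−p₀)/n) = √(0.70·0.30/86) = √0.002441860 = 0.049415.
z = (+)0.038372/0.049415 = 0.777.

z = 0.777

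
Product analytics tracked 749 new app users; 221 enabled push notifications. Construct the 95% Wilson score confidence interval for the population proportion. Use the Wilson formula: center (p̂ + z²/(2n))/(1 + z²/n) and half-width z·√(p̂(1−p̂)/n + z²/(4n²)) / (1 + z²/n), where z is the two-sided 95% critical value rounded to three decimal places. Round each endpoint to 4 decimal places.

Here p̂ = 221/749 = 0.29506 and z = 1.960 (z² = 3.841600).
1 + z²/n = 1.005129.
Center = (0.29506 + 0.002564)/1.005129 = 0.29611.
Radicand: p̂(1−p̂)/n + z²/(4n²) = 0.000277703 + 0.000001712 = 0.000279415.
Half-width = 1.960·√0.000279415/1.005129 = 0.03260.
CI: 0.29611 ± 0.03260 = (0.2635, 0.3287).

(0.2635, 0.3287)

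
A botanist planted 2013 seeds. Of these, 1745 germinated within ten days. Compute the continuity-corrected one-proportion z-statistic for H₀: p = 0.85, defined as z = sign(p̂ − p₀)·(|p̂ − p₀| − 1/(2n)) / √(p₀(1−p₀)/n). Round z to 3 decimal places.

z = 2.088

The sample proportion is 1745/2013 = 0.86687. p̂ − p₀ = 0.016865.
Continuity correction 1/(2n) = 1/4026 = 0.000248.
Corrected numerator: |0.016865| − 0.000248 = 0.016617.
SE₀ = √(0.85·0.15/2013) = 0.007959.
z = (+)0.016617/0.007959 = 2.088.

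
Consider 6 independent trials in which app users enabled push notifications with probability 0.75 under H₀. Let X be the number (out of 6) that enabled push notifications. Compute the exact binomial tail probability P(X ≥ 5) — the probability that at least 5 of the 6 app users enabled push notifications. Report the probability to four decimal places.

P = 0.5339

X is binomial with n = 6 and p = 0.75.
P(X ≥ 5) = C(6,5)·0.75^5·0.25^1 + C(6,6)·0.75^6·0.25^0.
= 0.355957 + 0.177979 = 0.5339.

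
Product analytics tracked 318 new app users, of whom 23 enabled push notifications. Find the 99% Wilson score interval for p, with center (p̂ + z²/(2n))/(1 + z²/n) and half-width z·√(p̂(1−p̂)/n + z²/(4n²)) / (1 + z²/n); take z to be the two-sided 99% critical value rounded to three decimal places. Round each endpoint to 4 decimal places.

(0.0430, 0.1191)

p̂ = 23/318 = 0.07233; z = 2.576, so z² = 6.635776.
Denominator 1 + z²/n = 1 + 6.635776/318 = 1.020867.
Center = (0.07233 + 0.010434)/1.020867 = 0.08107.
Radicand: p̂(1−p̂)/n + z²/(4n²) = 0.000210993 + 0.000016405 = 0.000227398.
Half-width = 2.576·√0.000227398/1.020867 = 0.03805.
CI: 0.08107 ± 0.03805 = (0.0430, 0.1191).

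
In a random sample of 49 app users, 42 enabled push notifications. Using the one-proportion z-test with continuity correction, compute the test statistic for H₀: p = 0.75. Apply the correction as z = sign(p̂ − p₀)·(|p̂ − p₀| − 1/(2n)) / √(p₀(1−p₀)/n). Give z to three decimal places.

z = 1.567

p̂ = 42/49 = 0.85714. p̂ − p₀ = 0.107143.
Continuity correction 1/(2n) = 1/98 = 0.010204.
Corrected numerator: |0.107143| − 0.010204 = 0.096939.
SE₀ = √(0.75·0.25/49) = 0.061859.
z = (+)0.096939/0.061859 = 1.567.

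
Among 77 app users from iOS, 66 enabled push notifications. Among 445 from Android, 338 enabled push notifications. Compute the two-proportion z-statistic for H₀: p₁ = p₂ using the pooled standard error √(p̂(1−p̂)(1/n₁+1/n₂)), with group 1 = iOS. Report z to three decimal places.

p̂₁ = 66/77 = 0.85714, p̂₂ = 338/445 = 0.75955.
Pooling: p̂ = 404/522 = 0.77395.
SE = √[p̂(1−p̂)(1/n₁+1/n₂)] = √[0.77395·0.22605·(1/77+1/445)] ≈ 0.051626.
z = 0.09759/0.051626 = 1.890.

z = 1.890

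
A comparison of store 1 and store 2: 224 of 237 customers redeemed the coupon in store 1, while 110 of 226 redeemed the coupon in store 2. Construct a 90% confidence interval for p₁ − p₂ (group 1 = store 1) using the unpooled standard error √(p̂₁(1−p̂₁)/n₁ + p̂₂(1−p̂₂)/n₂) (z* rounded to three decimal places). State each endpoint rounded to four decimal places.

p̂₁ = 224/237 = 0.94515, p̂₂ = 110/226 = 0.48673; p̂₁ − p̂₂ = 0.45842.
SE = √(0.000218749 + 0.001105415) = √0.001324164 = 0.036389.
For 90% confidence, z* = 1.645. Margin of error = 0.05986.
So the interval runs from 0.3986 to 0.5183.

(0.3986, 0.5183)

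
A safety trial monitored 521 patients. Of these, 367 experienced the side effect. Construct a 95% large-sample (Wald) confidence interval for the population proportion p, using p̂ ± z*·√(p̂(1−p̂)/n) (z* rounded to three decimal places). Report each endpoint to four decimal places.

(0.6652, 0.7436)

p̂ = 367/521 = 0.70441.
Standard error of p̂: √(0.208215/521) = √0.000399644 = 0.019991.
For 95% confidence, z* = 1.960.
Margin = 1.960·0.019991 = 0.03918.
CI: 0.70441 ± 0.03918 = (0.6652, 0.7436).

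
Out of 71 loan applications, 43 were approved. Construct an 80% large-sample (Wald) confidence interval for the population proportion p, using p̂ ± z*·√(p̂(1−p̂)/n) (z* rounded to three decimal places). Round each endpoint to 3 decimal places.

p̂ = 43/71 = 0.60563.
SE(p̂) = √(0.60563·0.39437/71) = 0.058000.
For 80% confidence, z* = 1.282.
Margin = 1.282·0.058000 = 0.07436.
So the interval runs from 0.531 to 0.680.

(0.531, 0.680)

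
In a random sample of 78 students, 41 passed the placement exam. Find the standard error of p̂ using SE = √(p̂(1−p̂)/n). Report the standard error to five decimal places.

SE = 0.05654

With x = 41 successes in n = 78, p̂ = 0.52564.
p̂(1−p̂) = 0.249343.
SE = √(0.249343/78) = √0.003196705 = 0.05654.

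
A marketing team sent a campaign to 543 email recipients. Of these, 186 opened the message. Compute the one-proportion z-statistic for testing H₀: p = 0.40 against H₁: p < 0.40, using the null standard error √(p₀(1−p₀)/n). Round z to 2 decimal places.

z = -2.73

Sample proportion p̂ = 186/543 = 0.34254.
SE₀ = √(0.40·0.60/543) = 0.021024.
z = (p̂ − p₀)/SE = (0.34254 − 0.40)/0.021024 = -2.73.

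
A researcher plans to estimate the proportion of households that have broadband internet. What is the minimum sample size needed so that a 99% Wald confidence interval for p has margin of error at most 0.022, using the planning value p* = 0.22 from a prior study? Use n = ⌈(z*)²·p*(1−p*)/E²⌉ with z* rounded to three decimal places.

n = 2353

The 99% critical value is z* = 2.576.
p*(1−p*) = 0.22·0.78 = 0.1716.
(z*)²·p*(1−p*)/E² = 6.635776·0.1716/0.000484 = 2352.684.
⌈2352.684⌉ = 2353.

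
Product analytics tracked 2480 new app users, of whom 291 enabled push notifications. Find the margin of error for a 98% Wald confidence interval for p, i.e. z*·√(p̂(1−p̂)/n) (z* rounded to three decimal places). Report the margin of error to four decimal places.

ME = 0.0150

The sample proportion is 291/2480 = 0.11734.
SE = √(p̂(1−p̂)/n) = √(0.103570/2480) = 0.006462.
The 98% critical value is z* = 2.326.
So ME = 0.0150.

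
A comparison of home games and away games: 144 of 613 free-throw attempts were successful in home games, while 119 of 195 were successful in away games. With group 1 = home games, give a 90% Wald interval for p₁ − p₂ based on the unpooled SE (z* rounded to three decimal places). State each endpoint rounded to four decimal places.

(-0.4393, -0.3114)

p̂₁ = 0.23491, p̂₂ = 0.61026, so the observed difference is -0.37535.
SE = √(0.000293193 + 0.001219710) = √0.001512903 = 0.038896.
z* = 1.645 at the 90% level. Margin = 1.645·0.038896 = 0.06398.
CI: -0.37535 ± 0.06398 = (-0.4393, -0.3114).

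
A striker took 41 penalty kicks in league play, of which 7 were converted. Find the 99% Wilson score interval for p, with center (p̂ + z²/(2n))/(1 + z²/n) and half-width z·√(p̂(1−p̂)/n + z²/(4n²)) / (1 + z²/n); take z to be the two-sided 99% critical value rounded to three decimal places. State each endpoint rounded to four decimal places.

Here p̂ = 7/41 = 0.17073 and z = 2.576 (z² = 6.635776).
Denominator 1 + z²/n = 1 + 6.635776/41 = 1.161848.
Center = (0.17073 + 0.080924)/1.161848 = 0.21660.
Radicand: p̂(1−p̂)/n + z²/(4n²) = 0.003453229 + 0.000986879 = 0.004440108.
Half-width = 2.576·√0.004440108/1.161848 = 0.14774.
Interval: 0.21660 ± 0.14774 → (0.0689, 0.3643).

(0.0689, 0.3643)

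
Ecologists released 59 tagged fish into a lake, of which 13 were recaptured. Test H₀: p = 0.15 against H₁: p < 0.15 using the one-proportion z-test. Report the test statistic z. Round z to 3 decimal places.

z = 1.513

Sample proportion p̂ = 13/59 = 0.22034.
Null standard error: √(0.15·0.85/59) = √0.002161017 = 0.046487.
z = (0.22034 − 0.15)/0.046487 = 0.07034/0.046487 = 1.513.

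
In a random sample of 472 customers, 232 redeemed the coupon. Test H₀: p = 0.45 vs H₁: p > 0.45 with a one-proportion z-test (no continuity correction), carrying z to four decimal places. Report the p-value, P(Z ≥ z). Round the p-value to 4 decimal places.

p̂ = 232/472 = 0.49153.
Null standard error: √(0.45·0.55/472) = √0.000524364 = 0.022899.
z = (p̂ − p₀)/SE = (232/472 − 0.45)/0.022899 ≈ 1.8134.
From the standard normal, P(Z ≥ z) = 0.0349.

p-value = 0.0349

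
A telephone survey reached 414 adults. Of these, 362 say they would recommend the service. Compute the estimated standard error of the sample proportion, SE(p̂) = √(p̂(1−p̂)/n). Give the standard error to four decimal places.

SE = 0.0163

With x = 362 successes in n = 414, p̂ = 0.87440.
p̂(1−p̂) = 0.87440·0.12560 = 0.109825.
Dividing by n and taking the root: √0.000265278 = 0.0163.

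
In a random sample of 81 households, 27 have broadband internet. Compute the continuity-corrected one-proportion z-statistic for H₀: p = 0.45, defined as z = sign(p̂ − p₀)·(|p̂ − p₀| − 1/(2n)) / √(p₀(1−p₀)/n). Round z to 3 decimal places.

z = -1.999

The sample proportion is 27/81 = 0.33333. p̂ − p₀ = -0.116667.
1/(2n) = 0.006173.
Corrected numerator: |-0.116667| − 0.006173 = 0.110494.
Under H₀, SE = √(p₀(1−p₀)/n) = √(0.45·0.55/81) = √0.003055556 = 0.055277.
z = −0.110494/0.055277 = -1.999.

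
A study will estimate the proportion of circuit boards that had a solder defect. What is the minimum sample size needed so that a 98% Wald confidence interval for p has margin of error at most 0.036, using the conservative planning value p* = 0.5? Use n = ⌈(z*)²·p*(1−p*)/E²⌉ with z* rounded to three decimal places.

n = 1044

For 98% confidence, z* = 2.326.
p*(1−p*) = 0.2500.
(z*)²·p*(1−p*)/E² = 5.410276·0.2500/0.001296 = 1043.649.
Rounding up, n = 1044.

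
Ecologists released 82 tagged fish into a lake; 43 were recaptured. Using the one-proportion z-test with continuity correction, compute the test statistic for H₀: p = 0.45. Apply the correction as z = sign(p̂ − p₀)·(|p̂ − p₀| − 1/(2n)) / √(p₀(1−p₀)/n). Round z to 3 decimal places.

With x = 43 successes in n = 82, p̂ = 0.52439. p̂ − p₀ = 0.074390.
Continuity correction 1/(2n) = 1/164 = 0.006098.
Corrected numerator: |0.074390| − 0.006098 = 0.068292.
Null standard error: √(0.45·0.55/82) = √0.003018293 = 0.054939.
z = (+)0.068292/0.054939 = 1.243.

z = 1.243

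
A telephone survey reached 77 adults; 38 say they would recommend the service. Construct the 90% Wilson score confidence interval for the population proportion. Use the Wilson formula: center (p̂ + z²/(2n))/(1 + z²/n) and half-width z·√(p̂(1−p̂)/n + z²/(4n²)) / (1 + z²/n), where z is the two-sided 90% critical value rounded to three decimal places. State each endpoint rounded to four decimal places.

(0.4016, 0.5858)

p̂ = 38/77 = 0.49351; z = 1.645, so z² = 2.706025.
1 + z²/n = 1.035143.
Adjusted center: (0.49351 + z²/(2n))/1.035143 = 0.49373.
Radicand: p̂(1−p̂)/n + z²/(4n²) = 0.003246206 + 0.000114101 = 0.003360307.
Half-width = z·√(radicand)/denom = 1.645·0.057968/1.035143 = 0.09212.
So the interval runs from 0.4016 to 0.5858.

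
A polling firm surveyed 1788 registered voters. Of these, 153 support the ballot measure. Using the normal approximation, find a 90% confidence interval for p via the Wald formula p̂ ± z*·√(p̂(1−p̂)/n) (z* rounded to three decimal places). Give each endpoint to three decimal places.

(0.075, 0.096)

The sample proportion is 153/1788 = 0.08557.
SE = √(p̂(1−p̂)/n) = √(0.078248/1788) = 0.006615.
The 90% critical value is z* = 1.645.
Margin of error: 1.645 × 0.006615 = 0.01088.
Interval: 0.08557 ± 0.01088 → (0.075, 0.096).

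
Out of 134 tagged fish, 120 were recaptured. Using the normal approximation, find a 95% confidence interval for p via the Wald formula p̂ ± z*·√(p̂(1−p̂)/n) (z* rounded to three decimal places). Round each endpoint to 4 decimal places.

(0.8437, 0.9473)

Sample proportion p̂ = 120/134 = 0.89552.
SE = √(p̂(1−p̂)/n) = √(0.093562/134) = 0.026424.
The 95% critical value is z* = 1.960.
Margin of error: 1.960 × 0.026424 = 0.05179.
So the interval runs from 0.8437 to 0.9473.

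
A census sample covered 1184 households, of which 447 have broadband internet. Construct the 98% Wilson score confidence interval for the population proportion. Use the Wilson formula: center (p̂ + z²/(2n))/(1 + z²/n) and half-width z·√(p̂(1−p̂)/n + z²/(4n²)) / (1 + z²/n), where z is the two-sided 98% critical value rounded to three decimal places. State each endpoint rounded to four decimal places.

Here p̂ = 447/1184 = 0.37753 and z = 2.326 (z² = 5.410276).
1 + z²/n = 1.004569.
Center = (0.37753 + 0.002285)/1.004569 = 0.37809.
Radicand: p̂(1−p̂)/n + z²/(4n²) = 0.000198481 + 0.000000965 = 0.000199446.
Half-width = 2.326·√0.000199446/1.004569 = 0.03270.
Interval: 0.37809 ± 0.03270 → (0.3454, 0.4108).

(0.3454, 0.4108)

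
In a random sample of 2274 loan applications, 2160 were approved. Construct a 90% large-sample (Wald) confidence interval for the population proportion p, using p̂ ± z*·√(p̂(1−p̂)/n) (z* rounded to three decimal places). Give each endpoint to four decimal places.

(0.9423, 0.9574)

Sample proportion p̂ = 2160/2274 = 0.94987.
Standard error of p̂: √(0.047619/2274) = √0.000020941 = 0.004576.
The 90% critical value is z* = 1.645.
Margin of error: 1.645 × 0.004576 = 0.00753.
Interval: 0.94987 ± 0.00753 → (0.9423, 0.9574).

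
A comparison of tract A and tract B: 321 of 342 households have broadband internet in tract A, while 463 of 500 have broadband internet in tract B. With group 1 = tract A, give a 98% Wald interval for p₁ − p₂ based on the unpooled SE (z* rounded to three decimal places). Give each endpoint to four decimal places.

p̂₁ = 0.93860, p̂₂ = 0.92600, so the observed difference is 0.01260.
SE = √(0.000168518 + 0.000137048) = √0.000305566 = 0.017480.
For 98% confidence, z* = 2.326. Margin of error = 0.04066.
So the interval runs from -0.0281 to 0.0533.

(-0.0281, 0.0533)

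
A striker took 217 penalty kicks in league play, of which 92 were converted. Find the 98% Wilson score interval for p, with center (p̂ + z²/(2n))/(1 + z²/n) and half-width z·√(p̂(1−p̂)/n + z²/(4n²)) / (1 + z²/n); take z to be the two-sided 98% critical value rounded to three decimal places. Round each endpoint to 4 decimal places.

(0.3487, 0.5029)

Here p̂ = 92/217 = 0.42396 and z = 2.326 (z² = 5.410276).
1 + z²/n = 1.024932.
Center = (0.42396 + 0.012466)/1.024932 = 0.42581.
Radicand: p̂(1−p̂)/n + z²/(4n²) = 0.001125430 + 0.000028724 = 0.001154154.
Half-width = 2.326·√0.001154154/1.024932 = 0.07710.
Interval: 0.42581 ± 0.07710 → (0.3487, 0.5029).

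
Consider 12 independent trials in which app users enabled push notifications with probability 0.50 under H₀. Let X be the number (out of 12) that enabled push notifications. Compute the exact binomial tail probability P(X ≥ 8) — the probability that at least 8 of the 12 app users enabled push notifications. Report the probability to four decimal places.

X is binomial with n = 12 and p = 0.50.
P(X ≥ 8) = Σ_{j=8}^{12} C(12,j)·0.50^j·0.50^{12−j}.
= 0.120850 + 0.053711 + 0.016113 + 0.002930 + 0.000244 = 0.1938.

P = 0.1938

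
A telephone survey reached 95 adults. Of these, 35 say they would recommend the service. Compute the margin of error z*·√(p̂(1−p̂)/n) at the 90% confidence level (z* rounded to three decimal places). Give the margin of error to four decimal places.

ME = 0.0814

The sample proportion is 35/95 = 0.36842.
Standard error of p̂: √(0.232687/95) = √0.002449337 = 0.049491.
z* = 1.645 at the 90% level.
Margin of error = z*·SE = 1.645 × 0.049491 = 0.0814.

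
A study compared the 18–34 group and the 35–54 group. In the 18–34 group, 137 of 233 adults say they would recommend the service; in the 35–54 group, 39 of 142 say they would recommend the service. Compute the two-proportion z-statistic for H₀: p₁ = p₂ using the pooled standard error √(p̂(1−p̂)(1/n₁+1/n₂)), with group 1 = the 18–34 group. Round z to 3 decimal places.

z = 5.897

p̂₁ = 137/233 = 0.58798, p̂₂ = 39/142 = 0.27465.
Pooled p̂ = (137+39)/(233+142) = 176/375 = 0.46933.
SE = √[p̂(1−p̂)(1/n₁+1/n₂)] = √[0.46933·0.53067·(1/233+1/142)] ≈ 0.053131.
z = (p̂₁ − p̂₂)/SE = (0.58798 − 0.27465)/0.053131 = 0.31333/0.053131 = 5.897.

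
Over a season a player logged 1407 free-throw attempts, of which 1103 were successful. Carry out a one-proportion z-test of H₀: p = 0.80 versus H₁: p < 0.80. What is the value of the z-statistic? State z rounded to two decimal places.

Sample proportion p̂ = 1103/1407 = 0.78394.
SE₀ = √(0.80·0.20/1407) = 0.010664.
z = (p̂ − p₀)/SE = (0.78394 − 0.80)/0.010664 = -1.51.

z = -1.51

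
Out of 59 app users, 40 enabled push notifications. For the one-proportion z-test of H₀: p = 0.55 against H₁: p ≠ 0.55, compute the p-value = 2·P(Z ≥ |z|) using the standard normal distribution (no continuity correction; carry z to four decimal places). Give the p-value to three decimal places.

p-value = 0.048

p̂ = 40/59 = 0.67797.
SE₀ = √(0.55·0.45/59) = 0.064768.
Test statistic (full precision, shown to 4 dp): z = (40/59 − 0.55)/SE₀ ≈ 1.9758.
p-value = 2·P(Z ≥ |z|) with z = 1.9758 → 0.048.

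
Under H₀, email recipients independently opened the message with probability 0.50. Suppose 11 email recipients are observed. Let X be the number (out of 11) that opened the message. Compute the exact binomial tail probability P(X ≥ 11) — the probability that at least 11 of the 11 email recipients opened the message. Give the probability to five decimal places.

P = 0.00049

X is binomial with n = 11 and p = 0.50.
P(X ≥ 11) = C(11,11)·0.50^11·0.50^0.
= 0.000488 = 0.00049.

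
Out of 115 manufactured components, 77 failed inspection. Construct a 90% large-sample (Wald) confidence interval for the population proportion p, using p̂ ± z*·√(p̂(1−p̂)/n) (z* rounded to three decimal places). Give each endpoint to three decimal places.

The sample proportion is 77/115 = 0.66957.
SE = √(p̂(1−p̂)/n) = √(0.221248/115) = 0.043862.
For 90% confidence, z* = 1.645.
Margin = 1.645·0.043862 = 0.07215.
So the interval runs from 0.597 to 0.742.

(0.597, 0.742)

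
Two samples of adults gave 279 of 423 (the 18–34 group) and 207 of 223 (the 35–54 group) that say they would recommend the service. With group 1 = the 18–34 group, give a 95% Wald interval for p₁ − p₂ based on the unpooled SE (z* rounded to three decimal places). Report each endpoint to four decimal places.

p̂₁ = 0.65957, p̂₂ = 0.92825, so the observed difference is -0.26868.
SE = √(0.000530818 + 0.000298659) = √0.000829477 = 0.028801.
z* = 1.960 at the 95% level. Margin of error = 0.05645.
CI: -0.26868 ± 0.05645 = (-0.3251, -0.2122).

(-0.3251, -0.2122)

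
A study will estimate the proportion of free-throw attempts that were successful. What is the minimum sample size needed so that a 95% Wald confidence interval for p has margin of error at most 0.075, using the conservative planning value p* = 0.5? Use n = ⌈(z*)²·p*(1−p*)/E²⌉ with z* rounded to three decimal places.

For 95% confidence, z* = 1.960.
p*(1−p*) = 0.2500.
(z*)²·p*(1−p*)/E² = 3.841600·0.2500/0.005625 = 170.738.
Rounding up, n = 171.

n = 171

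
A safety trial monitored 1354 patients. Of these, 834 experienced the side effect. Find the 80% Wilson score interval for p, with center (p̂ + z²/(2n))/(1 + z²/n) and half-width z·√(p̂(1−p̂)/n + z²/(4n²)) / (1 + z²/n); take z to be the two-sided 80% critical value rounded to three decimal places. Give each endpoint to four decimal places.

Here p̂ = 834/1354 = 0.61595 and z = 1.282 (z² = 1.643524).
Denominator 1 + z²/n = 1 + 1.643524/1354 = 1.001214.
Center = (0.61595 + 0.000607)/1.001214 = 0.61581.
Radicand: p̂(1−p̂)/n + z²/(4n²) = 0.000174708 + 0.000000224 = 0.000174932.
Half-width = z·√(radicand)/denom = 1.282·0.013226/1.001214 = 0.01694.
CI: 0.61581 ± 0.01694 = (0.5989, 0.6327).

(0.5989, 0.6327)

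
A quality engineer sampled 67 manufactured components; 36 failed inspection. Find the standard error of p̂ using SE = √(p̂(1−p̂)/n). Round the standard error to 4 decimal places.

SE = 0.0609

The sample proportion is 36/67 = 0.53731.
p̂(1−p̂) = 0.53731·0.46269 = 0.248608.
SE = √(0.248608/67) = 0.0609.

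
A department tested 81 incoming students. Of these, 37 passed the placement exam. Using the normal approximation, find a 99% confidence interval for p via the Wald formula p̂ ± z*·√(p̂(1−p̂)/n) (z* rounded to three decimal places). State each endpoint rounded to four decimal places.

p̂ = 37/81 = 0.45679.
SE = √(p̂(1−p̂)/n) = √(0.248133/81) = 0.055348.
For 99% confidence, z* = 2.576.
Margin = 2.576·0.055348 = 0.14258.
CI: 0.45679 ± 0.14258 = (0.3142, 0.5994).

(0.3142, 0.5994)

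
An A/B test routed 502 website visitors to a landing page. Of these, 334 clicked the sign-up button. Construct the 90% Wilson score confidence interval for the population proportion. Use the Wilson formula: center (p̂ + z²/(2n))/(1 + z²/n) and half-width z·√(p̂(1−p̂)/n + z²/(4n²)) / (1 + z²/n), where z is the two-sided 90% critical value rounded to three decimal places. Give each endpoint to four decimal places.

p̂ = 334/502 = 0.66534; z = 1.645, so z² = 2.706025.
1 + z²/n = 1.005390.
Adjusted center: (0.66534 + z²/(2n))/1.005390 = 0.66445.
Radicand: p̂(1−p̂)/n + z²/(4n²) = 0.000443552 + 0.000002685 = 0.000446237.
Half-width = z·√(radicand)/denom = 1.645·0.021124/1.005390 = 0.03456.
So the interval runs from 0.6299 to 0.6990.

(0.6299, 0.6990)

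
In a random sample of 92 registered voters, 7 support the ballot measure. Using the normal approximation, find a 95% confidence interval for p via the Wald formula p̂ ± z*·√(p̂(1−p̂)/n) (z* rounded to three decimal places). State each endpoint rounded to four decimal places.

(0.0219, 0.1303)

Sample proportion p̂ = 7/92 = 0.07609.
SE = √(p̂(1−p̂)/n) = √(0.070298/92) = 0.027642.
The 95% critical value is z* = 1.960.
Margin = 1.960·0.027642 = 0.05418.
So the interval runs from 0.0219 to 0.1303.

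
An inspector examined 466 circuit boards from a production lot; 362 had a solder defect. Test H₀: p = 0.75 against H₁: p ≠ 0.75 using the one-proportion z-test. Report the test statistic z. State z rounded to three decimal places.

z = 1.337

Sample proportion p̂ = 362/466 = 0.77682.
SE₀ = √(0.75·0.25/466) = 0.020059.
z = (p̂ − p₀)/SE = (0.77682 − 0.75)/0.020059 = 1.337.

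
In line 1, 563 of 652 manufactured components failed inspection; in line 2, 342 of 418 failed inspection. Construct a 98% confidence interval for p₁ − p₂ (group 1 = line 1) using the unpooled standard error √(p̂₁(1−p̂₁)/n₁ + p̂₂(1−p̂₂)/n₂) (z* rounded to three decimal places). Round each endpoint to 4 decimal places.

p̂₁ = 563/652 = 0.86350, p̂₂ = 342/418 = 0.81818; p̂₁ − p̂₂ = 0.04532.
Unpooled SE = √(p̂₁(1−p̂₁)/n₁ + p̂₂(1−p̂₂)/n₂) = √(0.000180782 + 0.000355886) = 0.023166.
z* = 2.326 at the 98% level. Margin = 2.326·0.023166 = 0.05388.
CI: 0.04532 ± 0.05388 = (-0.0086, 0.0992).

(-0.0086, 0.0992)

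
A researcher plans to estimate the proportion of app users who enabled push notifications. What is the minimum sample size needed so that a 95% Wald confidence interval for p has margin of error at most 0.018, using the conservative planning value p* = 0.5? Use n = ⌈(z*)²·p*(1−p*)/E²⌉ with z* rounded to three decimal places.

n = 2965

z* = 1.960 at the 95% level.
p*(1−p*) = 0.50·0.50 = 0.2500.
(z*)²·p*(1−p*)/E² = 3.841600·0.2500/0.000324 = 2964.198.
Rounding up, n = 2965.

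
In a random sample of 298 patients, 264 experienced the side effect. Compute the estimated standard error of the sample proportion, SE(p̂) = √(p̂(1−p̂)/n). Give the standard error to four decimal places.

p̂ = 264/298 = 0.88591.
p̂(1−p̂) = 0.101073.
SE = √(0.101073/298) = √0.000339171 = 0.0184.

SE = 0.0184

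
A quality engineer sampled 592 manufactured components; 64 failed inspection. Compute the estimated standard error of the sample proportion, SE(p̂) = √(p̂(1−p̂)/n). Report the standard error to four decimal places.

SE = 0.0128

The sample proportion is 64/592 = 0.10811.
p̂(1−p̂) = 0.096422.
Dividing by n and taking the root: √0.000162875 = 0.0128.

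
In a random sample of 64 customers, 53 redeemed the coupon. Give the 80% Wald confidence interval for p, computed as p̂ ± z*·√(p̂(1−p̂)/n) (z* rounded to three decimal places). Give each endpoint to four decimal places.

The sample proportion is 53/64 = 0.82812.
SE(p̂) = √(0.82812·0.17188/64) = 0.047159.
For 80% confidence, z* = 1.282.
Margin of error: 1.282 × 0.047159 = 0.06046.
So the interval runs from 0.7677 to 0.8886.

(0.7677, 0.8886)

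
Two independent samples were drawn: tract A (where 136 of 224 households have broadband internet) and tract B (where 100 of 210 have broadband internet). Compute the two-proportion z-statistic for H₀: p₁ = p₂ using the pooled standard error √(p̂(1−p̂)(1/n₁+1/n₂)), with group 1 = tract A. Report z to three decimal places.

p̂₁ = 136/224 = 0.60714, p̂₂ = 100/210 = 0.47619.
Pooled p̂ = (136+100)/(224+210) = 236/434 = 0.54378.
SE = √[p̂(1−p̂)(1/n₁+1/n₂)] = √[0.54378·0.45622·(1/224+1/210)] ≈ 0.047842.
z = (p̂₁ − p̂₂)/SE = (0.60714 − 0.47619)/0.047842 = 0.13095/0.047842 = 2.737.

z = 2.737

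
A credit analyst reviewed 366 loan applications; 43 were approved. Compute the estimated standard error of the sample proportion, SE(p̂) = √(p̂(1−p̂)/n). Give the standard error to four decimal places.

Sample proportion p̂ = 43/366 = 0.11749.
p̂(1−p̂) = 0.103686.
SE = √(0.103686/366) = 0.0168.

SE = 0.0168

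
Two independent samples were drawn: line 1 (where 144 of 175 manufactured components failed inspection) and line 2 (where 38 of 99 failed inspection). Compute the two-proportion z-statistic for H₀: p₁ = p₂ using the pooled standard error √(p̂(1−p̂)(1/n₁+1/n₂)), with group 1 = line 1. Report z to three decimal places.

z = 7.392

Sample proportions: p̂₁ = 144/175 = 0.82286 and p̂₂ = 38/99 = 0.38384.
Pooled p̂ = (144+38)/(175+99) = 182/274 = 0.66423.
SE = √[p̂(1−p̂)(1/n₁+1/n₂)] = √[0.66423·0.33577·(1/175+1/99)] ≈ 0.059391.
z = 0.43902/0.059391 = 7.392.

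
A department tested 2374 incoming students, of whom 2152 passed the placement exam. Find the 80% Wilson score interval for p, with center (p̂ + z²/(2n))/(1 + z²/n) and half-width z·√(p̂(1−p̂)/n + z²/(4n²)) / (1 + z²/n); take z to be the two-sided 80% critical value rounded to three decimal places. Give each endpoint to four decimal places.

Here p̂ = 2152/2374 = 0.90649 and z = 1.282 (z² = 1.643524).
Denominator 1 + z²/n = 1 + 1.643524/2374 = 1.000692.
Center = (0.90649 + 0.000346)/1.000692 = 0.90621.
Radicand: p̂(1−p̂)/n + z²/(4n²) = 0.000035707 + 0.000000073 = 0.000035780.
Half-width = 1.282·√0.000035780/1.000692 = 0.00766.
CI: 0.90621 ± 0.00766 = (0.8985, 0.9139).

(0.8985, 0.9139)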